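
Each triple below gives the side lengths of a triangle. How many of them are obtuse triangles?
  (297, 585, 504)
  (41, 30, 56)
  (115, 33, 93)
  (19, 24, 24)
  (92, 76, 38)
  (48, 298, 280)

(297,585,504): 297²+504² = 342225 = 585² → right
(41,30,56): 30²+41² = 2581 < 3136 = 56² → obtuse
(115,33,93): 33²+93² = 9738 < 13225 = 115² → obtuse
(19,24,24): 19²+24² = 937 > 576 = 24² → acute
(92,76,38): 38²+76² = 7220 < 8464 = 92² → obtuse
(48,298,280): 48²+280² = 80704 < 88804 = 298² → obtuse
4 of the 6 are obtuse.

4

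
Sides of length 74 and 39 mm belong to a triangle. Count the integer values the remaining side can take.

77

The third side lies in the open interval (35, 113).
Integers from 36 to 112 inclusive: 112 − 36 + 1 = 77.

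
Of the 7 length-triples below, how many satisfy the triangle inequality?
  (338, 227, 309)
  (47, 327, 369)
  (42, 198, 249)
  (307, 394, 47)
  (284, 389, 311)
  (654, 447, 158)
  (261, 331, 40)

(227,309,338): 227+309 > 338 → valid
(47,327,369): 47+327 > 369 → valid
(42,198,249): 42+198 ≤ 249 → not valid
(47,307,394): 47+307 ≤ 394 → not valid
(284,311,389): 284+311 > 389 → valid
(158,447,654): 158+447 ≤ 654 → not valid
(40,261,331): 40+261 ≤ 331 → not valid
3 of the 7 triples form a triangle.

3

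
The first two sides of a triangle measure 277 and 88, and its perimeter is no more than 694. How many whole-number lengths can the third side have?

140

Triangle inequality: 189 < x < 365. Perimeter ≤ 694 gives x ≤ 694 − 277 − 88 = 329.
So 189 < x ≤ 329; integers 190 through 329: 140 values.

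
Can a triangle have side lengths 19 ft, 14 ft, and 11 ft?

The longest side is 19, and the other two sum to 25.
Since 25 > 19, the triangle inequality holds.

Yes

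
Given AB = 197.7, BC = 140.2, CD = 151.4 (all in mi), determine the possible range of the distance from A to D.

0 ≤ AD ≤ 489.3 mi

The maximum is all hops collinear in one direction: 197.7 + 140.2 + 151.4 = 489.3.
The longest hop is 197.7; the others sum to 291.6. Since 197.7 ≤ 291.6, the path can fold back on itself completely, so the minimum distance is 0.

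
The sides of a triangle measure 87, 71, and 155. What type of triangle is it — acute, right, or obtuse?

obtuse

Compare the square of the longest side to the sum of squares of the other two: 71² + 87² = 12610 < 24025 = 155².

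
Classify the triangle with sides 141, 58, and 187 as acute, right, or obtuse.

obtuse

Compare the square of the longest side to the sum of squares of the other two: 58² + 141² = 23245 < 34969 = 187².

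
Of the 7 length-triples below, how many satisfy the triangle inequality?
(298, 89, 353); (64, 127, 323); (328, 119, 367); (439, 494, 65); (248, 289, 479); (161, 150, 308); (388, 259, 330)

6

(89,298,353): 89+298 > 353 → valid
(64,127,323): 64+127 ≤ 323 → not valid
(119,328,367): 119+328 > 367 → valid
(65,439,494): 65+439 > 494 → valid
(248,289,479): 248+289 > 479 → valid
(150,161,308): 150+161 > 308 → valid
(259,330,388): 259+330 > 388 → valid
6 of the 7 triples form a triangle.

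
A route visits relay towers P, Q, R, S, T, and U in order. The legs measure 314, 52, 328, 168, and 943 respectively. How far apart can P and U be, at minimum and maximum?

81 ≤ PU ≤ 1805

The maximum is all hops collinear in one direction: 314 + 52 + 328 + 168 + 943 = 1805.
The longest hop is 943; the others sum to 862. Folding the others back against it leaves at least 943 − 862 = 81.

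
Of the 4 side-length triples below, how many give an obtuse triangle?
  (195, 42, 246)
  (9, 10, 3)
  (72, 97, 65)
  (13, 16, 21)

(195,42,246): 42+195 ≤ 246, not a triangle
(9,10,3): 3²+9² = 90 < 100 = 10² → obtuse
(72,97,65): 65²+72² = 9409 = 97² → right
(13,16,21): 13²+16² = 425 < 441 = 21² → obtuse
2 of the 4 are obtuse.

2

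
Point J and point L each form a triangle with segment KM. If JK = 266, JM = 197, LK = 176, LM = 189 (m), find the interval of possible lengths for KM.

69 < KM < 365

From triangle JKM: |266 − 197| < KM < 266 + 197, i.e. 69 < KM < 463.
From triangle LKM: 13 < KM < 365.
Both must hold, so KM lies in the intersection.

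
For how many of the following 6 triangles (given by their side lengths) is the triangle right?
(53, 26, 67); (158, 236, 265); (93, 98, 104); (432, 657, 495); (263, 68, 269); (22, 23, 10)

1

(53,26,67): 26²+53² = 3485 < 4489 = 67² → obtuse
(158,236,265): 158²+236² = 80660 > 70225 = 265² → acute
(93,98,104): 93²+98² = 18253 > 10816 = 104² → acute
(432,657,495): 432²+495² = 431649 = 657² → right
(263,68,269): 68²+263² = 73793 > 72361 = 269² → acute
(22,23,10): 10²+22² = 584 > 529 = 23² → acute
1 of the 6 is right.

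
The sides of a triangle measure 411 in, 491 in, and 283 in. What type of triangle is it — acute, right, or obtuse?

acute

Compare the square of the longest side to the sum of squares of the other two: 283² + 411² = 249010 > 241081 = 491².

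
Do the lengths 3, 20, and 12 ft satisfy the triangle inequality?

The longest side is 20, but the other two sum to only 15.
15 < 20, so the triangle inequality fails.

No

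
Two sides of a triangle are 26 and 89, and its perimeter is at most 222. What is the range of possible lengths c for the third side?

Triangle inequality alone gives 63 < c < 115.
The perimeter condition gives c ≤ 222 − 26 − 89 = 107.
Intersecting the two: 63 < c ≤ 107.

63 < c ≤ 107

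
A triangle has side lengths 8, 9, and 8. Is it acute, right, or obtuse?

acute

Compare the square of the longest side to the sum of squares of the other two: 8² + 8² = 128 > 81 = 9².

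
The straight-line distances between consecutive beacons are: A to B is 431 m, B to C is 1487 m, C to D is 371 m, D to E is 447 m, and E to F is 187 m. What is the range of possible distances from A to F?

The maximum is all hops collinear in one direction: 431 + 1487 + 371 + 447 + 187 = 2923.
The longest hop is 1487; the others sum to 1436. Folding the others back against it leaves at least 1487 − 1436 = 51.

51 ≤ AF ≤ 2923 m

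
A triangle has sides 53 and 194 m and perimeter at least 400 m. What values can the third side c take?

Triangle inequality alone gives 141 < c < 247.
The perimeter condition gives c ≥ 400 − 53 − 194 = 153.
Intersecting the two: 153 ≤ c < 247.

153 ≤ c < 247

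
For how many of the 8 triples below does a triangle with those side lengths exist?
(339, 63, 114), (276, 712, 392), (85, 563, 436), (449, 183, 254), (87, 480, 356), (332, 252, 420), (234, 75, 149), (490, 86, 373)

1

(63,114,339): 63+114 ≤ 339 → not valid
(276,392,712): 276+392 ≤ 712 → not valid
(85,436,563): 85+436 ≤ 563 → not valid
(183,254,449): 183+254 ≤ 449 → not valid
(87,356,480): 87+356 ≤ 480 → not valid
(252,332,420): 252+332 > 420 → valid
(75,149,234): 75+149 ≤ 234 → not valid
(86,373,490): 86+373 ≤ 490 → not valid
1 of the 8 triples forms a triangle.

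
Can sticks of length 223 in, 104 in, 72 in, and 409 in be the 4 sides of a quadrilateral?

No

For a quadrilateral, each side must be shorter than the sum of the others.
Here the longest side is 409, but the remaining 3 sides sum to only 399.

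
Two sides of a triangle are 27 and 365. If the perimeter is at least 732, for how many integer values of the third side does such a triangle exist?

Triangle inequality: 338 < x < 392. Perimeter ≥ 732 gives x ≥ 732 − 27 − 365 = 340.
So 340 ≤ x < 392; integers 340 through 391: 52 values.

52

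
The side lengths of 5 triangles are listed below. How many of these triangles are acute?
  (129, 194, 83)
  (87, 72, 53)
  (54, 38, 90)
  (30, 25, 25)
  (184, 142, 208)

3

(129,194,83): 83²+129² = 23530 < 37636 = 194² → obtuse
(87,72,53): 53²+72² = 7993 > 7569 = 87² → acute
(54,38,90): 38²+54² = 4360 < 8100 = 90² → obtuse
(30,25,25): 25²+25² = 1250 > 900 = 30² → acute
(184,142,208): 142²+184² = 54020 > 43264 = 208² → acute
3 of the 5 are acute.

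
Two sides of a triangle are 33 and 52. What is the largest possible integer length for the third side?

The third side must be strictly less than 33 + 52 = 85.
The largest integer below 85 is 84.

84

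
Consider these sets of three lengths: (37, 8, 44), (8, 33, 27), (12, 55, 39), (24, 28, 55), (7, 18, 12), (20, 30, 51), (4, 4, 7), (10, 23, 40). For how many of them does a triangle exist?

(8,37,44): 8+37 > 44 → valid
(8,27,33): 8+27 > 33 → valid
(12,39,55): 12+39 ≤ 55 → not valid
(24,28,55): 24+28 ≤ 55 → not valid
(7,12,18): 7+12 > 18 → valid
(20,30,51): 20+30 ≤ 51 → not valid
(4,4,7): 4+4 > 7 → valid
(10,23,40): 10+23 ≤ 40 → not valid
4 of the 8 triples form a triangle.

4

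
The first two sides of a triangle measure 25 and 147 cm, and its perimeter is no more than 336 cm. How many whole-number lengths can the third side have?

42

Triangle inequality: 122 < x < 172. Perimeter ≤ 336 gives x ≤ 336 − 25 − 147 = 164.
So 122 < x ≤ 164; integers 123 through 164: 42 values.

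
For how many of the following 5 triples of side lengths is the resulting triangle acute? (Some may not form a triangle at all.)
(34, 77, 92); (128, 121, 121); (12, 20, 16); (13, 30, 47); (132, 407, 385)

1

(34,77,92): 34²+77² = 7085 < 8464 = 92² → obtuse
(128,121,121): 121²+121² = 29282 > 16384 = 128² → acute
(12,20,16): 12²+16² = 400 = 20² → right
(13,30,47): 13+30 ≤ 47, not a triangle
(132,407,385): 132²+385² = 165649 = 407² → right
1 of the 5 is acute.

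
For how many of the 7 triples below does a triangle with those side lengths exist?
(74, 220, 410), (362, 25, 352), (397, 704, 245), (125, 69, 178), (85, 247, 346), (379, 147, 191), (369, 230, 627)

2

(74,220,410): 74+220 ≤ 410 → not valid
(25,352,362): 25+352 > 362 → valid
(245,397,704): 245+397 ≤ 704 → not valid
(69,125,178): 69+125 > 178 → valid
(85,247,346): 85+247 ≤ 346 → not valid
(147,191,379): 147+191 ≤ 379 → not valid
(230,369,627): 230+369 ≤ 627 → not valid
2 of the 7 triples form a triangle.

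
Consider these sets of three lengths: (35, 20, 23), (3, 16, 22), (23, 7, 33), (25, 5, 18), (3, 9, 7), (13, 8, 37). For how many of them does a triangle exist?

2

(20,23,35): 20+23 > 35 → valid
(3,16,22): 3+16 ≤ 22 → not valid
(7,23,33): 7+23 ≤ 33 → not valid
(5,18,25): 5+18 ≤ 25 → not valid
(3,7,9): 3+7 > 9 → valid
(8,13,37): 8+13 ≤ 37 → not valid
2 of the 6 triples form a triangle.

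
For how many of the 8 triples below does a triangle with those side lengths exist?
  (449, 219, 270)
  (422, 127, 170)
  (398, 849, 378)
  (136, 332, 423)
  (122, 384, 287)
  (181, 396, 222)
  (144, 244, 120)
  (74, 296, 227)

(219,270,449): 219+270 > 449 → valid
(127,170,422): 127+170 ≤ 422 → not valid
(378,398,849): 378+398 ≤ 849 → not valid
(136,332,423): 136+332 > 423 → valid
(122,287,384): 122+287 > 384 → valid
(181,222,396): 181+222 > 396 → valid
(120,144,244): 120+144 > 244 → valid
(74,227,296): 74+227 > 296 → valid
6 of the 8 triples form a triangle.

6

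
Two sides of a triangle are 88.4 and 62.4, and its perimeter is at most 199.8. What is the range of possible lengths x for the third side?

26.0 < x ≤ 49.0

Triangle inequality alone gives 26.0 < x < 150.8.
The perimeter condition gives x ≤ 199.8 − 88.4 − 62.4 = 49.0.
Intersecting the two: 26.0 < x ≤ 49.0.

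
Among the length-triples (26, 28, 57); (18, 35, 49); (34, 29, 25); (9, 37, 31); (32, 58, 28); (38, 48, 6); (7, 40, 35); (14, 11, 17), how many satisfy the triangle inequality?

6

(26,28,57): 26+28 ≤ 57 → not valid
(18,35,49): 18+35 > 49 → valid
(25,29,34): 25+29 > 34 → valid
(9,31,37): 9+31 > 37 → valid
(28,32,58): 28+32 > 58 → valid
(6,38,48): 6+38 ≤ 48 → not valid
(7,35,40): 7+35 > 40 → valid
(11,14,17): 11+14 > 17 → valid
6 of the 8 triples form a triangle.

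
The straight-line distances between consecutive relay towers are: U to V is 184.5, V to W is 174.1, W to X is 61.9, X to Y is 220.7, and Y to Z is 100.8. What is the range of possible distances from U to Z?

The maximum is all hops collinear in one direction: 184.5 + 174.1 + 61.9 + 220.7 + 100.8 = 742.0.
The longest hop is 220.7; the others sum to 521.3. Since 220.7 ≤ 521.3, the path can fold back on itself completely, so the minimum distance is 0.

0 ≤ UZ ≤ 742.0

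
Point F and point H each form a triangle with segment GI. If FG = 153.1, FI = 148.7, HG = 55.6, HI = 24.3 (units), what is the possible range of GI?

31.3 < GI < 79.9

From triangle FGI: |153.1 − 148.7| < GI < 153.1 + 148.7, i.e. 4.4 < GI < 301.8.
From triangle HGI: 31.3 < GI < 79.9.
Both must hold, so GI lies in the intersection.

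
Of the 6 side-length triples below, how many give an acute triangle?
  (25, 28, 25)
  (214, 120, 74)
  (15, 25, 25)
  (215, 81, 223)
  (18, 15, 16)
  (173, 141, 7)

(25,28,25): 25²+25² = 1250 > 784 = 28² → acute
(214,120,74): 74+120 ≤ 214, not a triangle
(15,25,25): 15²+25² = 850 > 625 = 25² → acute
(215,81,223): 81²+215² = 52786 > 49729 = 223² → acute
(18,15,16): 15²+16² = 481 > 324 = 18² → acute
(173,141,7): 7+141 ≤ 173, not a triangle
4 of the 6 are acute.

4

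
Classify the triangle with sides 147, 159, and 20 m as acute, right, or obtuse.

obtuse

Compare the square of the longest side to the sum of squares of the other two: 20² + 147² = 22009 < 25281 = 159².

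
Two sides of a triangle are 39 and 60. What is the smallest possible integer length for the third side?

The third side must be strictly greater than |39 − 60| = 21.
The smallest integer above 21 is 22.

22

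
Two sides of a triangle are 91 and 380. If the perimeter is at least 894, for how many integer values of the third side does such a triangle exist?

Triangle inequality: 289 < x < 471. Perimeter ≥ 894 gives x ≥ 894 − 91 − 380 = 423.
So 423 ≤ x < 471; integers 423 through 470: 48 values.

48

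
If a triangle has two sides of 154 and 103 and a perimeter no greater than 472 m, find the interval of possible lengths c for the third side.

51 < c ≤ 215

Triangle inequality alone gives 51 < c < 257.
The perimeter condition gives c ≤ 472 − 154 − 103 = 215.
Intersecting the two: 51 < c ≤ 215.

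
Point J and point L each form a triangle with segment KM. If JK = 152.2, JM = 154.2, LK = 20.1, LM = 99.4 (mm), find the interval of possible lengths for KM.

From triangle JKM: |152.2 − 154.2| < KM < 152.2 + 154.2, i.e. 2.0 < KM < 306.4.
From triangle LKM: 79.3 < KM < 119.5.
Both must hold, so KM lies in the intersection.

79.3 < KM < 119.5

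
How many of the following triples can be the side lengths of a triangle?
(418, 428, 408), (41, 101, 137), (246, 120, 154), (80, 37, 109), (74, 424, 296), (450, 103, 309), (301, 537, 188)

(408,418,428): 408+418 > 428 → valid
(41,101,137): 41+101 > 137 → valid
(120,154,246): 120+154 > 246 → valid
(37,80,109): 37+80 > 109 → valid
(74,296,424): 74+296 ≤ 424 → not valid
(103,309,450): 103+309 ≤ 450 → not valid
(188,301,537): 188+301 ≤ 537 → not valid
4 of the 7 triples form a triangle.

4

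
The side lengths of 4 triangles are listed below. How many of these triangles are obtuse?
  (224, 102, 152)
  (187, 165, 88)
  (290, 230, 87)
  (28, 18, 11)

(224,102,152): 102²+152² = 33508 < 50176 = 224² → obtuse
(187,165,88): 88²+165² = 34969 = 187² → right
(290,230,87): 87²+230² = 60469 < 84100 = 290² → obtuse
(28,18,11): 11²+18² = 445 < 784 = 28² → obtuse
3 of the 4 are obtuse.

3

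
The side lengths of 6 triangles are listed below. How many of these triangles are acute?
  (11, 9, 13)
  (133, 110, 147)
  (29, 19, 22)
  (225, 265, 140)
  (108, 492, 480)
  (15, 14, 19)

4

(11,9,13): 9²+11² = 202 > 169 = 13² → acute
(133,110,147): 110²+133² = 29789 > 21609 = 147² → acute
(29,19,22): 19²+22² = 845 > 841 = 29² → acute
(225,265,140): 140²+225² = 70225 = 265² → right
(108,492,480): 108²+480² = 242064 = 492² → right
(15,14,19): 14²+15² = 421 > 361 = 19² → acute
4 of the 6 are acute.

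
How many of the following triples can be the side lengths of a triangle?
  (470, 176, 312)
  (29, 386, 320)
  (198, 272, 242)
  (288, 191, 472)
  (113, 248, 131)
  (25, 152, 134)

(176,312,470): 176+312 > 470 → valid
(29,320,386): 29+320 ≤ 386 → not valid
(198,242,272): 198+242 > 272 → valid
(191,288,472): 191+288 > 472 → valid
(113,131,248): 113+131 ≤ 248 → not valid
(25,134,152): 25+134 > 152 → valid
4 of the 6 triples form a triangle.

4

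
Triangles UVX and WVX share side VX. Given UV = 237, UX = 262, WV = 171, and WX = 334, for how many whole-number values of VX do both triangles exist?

From triangle UVX: 25 < VX < 499.
From triangle WVX: 163 < VX < 505.
Intersection: 163 < VX < 499, so integers 164 through 498: 335 values.

335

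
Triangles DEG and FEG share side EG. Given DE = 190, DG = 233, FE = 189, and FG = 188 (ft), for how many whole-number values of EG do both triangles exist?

333

From triangle DEG: 43 < EG < 423.
From triangle FEG: 1 < EG < 377.
Intersection: 43 < EG < 377, so integers 44 through 376: 333 values.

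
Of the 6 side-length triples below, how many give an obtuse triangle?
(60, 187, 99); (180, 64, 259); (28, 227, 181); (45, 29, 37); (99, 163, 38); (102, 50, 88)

(60,187,99): 60+99 ≤ 187, not a triangle
(180,64,259): 64+180 ≤ 259, not a triangle
(28,227,181): 28+181 ≤ 227, not a triangle
(45,29,37): 29²+37² = 2210 > 2025 = 45² → acute
(99,163,38): 38+99 ≤ 163, not a triangle
(102,50,88): 50²+88² = 10244 < 10404 = 102² → obtuse
1 of the 6 is obtuse.

1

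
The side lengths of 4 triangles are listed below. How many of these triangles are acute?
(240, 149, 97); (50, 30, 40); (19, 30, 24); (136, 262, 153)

1

(240,149,97): 97²+149² = 31610 < 57600 = 240² → obtuse
(50,30,40): 30²+40² = 2500 = 50² → right
(19,30,24): 19²+24² = 937 > 900 = 30² → acute
(136,262,153): 136²+153² = 41905 < 68644 = 262² → obtuse
1 of the 4 is acute.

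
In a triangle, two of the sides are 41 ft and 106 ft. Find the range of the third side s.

By the triangle inequality, s must be less than 41 + 106 = 147 and greater than |41 − 106| = 65.

65 < s < 147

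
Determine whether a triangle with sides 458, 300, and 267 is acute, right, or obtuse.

obtuse

Compare the square of the longest side to the sum of squares of the other two: 267² + 300² = 161289 < 209764 = 458².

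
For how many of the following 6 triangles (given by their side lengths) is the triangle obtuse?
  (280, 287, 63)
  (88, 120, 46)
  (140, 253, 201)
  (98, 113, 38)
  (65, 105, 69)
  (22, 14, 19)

4

(280,287,63): 63²+280² = 82369 = 287² → right
(88,120,46): 46²+88² = 9860 < 14400 = 120² → obtuse
(140,253,201): 140²+201² = 60001 < 64009 = 253² → obtuse
(98,113,38): 38²+98² = 11048 < 12769 = 113² → obtuse
(65,105,69): 65²+69² = 8986 < 11025 = 105² → obtuse
(22,14,19): 14²+19² = 557 > 484 = 22² → acute
4 of the 6 are obtuse.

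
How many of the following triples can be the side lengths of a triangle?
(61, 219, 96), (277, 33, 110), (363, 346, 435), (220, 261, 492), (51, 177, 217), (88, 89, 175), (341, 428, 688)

(61,96,219): 61+96 ≤ 219 → not valid
(33,110,277): 33+110 ≤ 277 → not valid
(346,363,435): 346+363 > 435 → valid
(220,261,492): 220+261 ≤ 492 → not valid
(51,177,217): 51+177 > 217 → valid
(88,89,175): 88+89 > 175 → valid
(341,428,688): 341+428 > 688 → valid
4 of the 7 triples form a triangle.

4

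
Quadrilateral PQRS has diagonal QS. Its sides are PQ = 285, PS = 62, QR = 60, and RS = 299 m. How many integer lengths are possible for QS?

107

From triangle PQS: 223 < QS < 347.
From triangle RQS: 239 < QS < 359.
Intersection: 239 < QS < 347, so integers 240 through 346: 107 values.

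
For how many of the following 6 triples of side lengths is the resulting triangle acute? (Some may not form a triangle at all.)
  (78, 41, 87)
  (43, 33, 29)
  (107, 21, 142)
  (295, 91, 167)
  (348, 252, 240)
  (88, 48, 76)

3

(78,41,87): 41²+78² = 7765 > 7569 = 87² → acute
(43,33,29): 29²+33² = 1930 > 1849 = 43² → acute
(107,21,142): 21+107 ≤ 142, not a triangle
(295,91,167): 91+167 ≤ 295, not a triangle
(348,252,240): 240²+252² = 121104 = 348² → right
(88,48,76): 48²+76² = 8080 > 7744 = 88² → acute
3 of the 6 are acute.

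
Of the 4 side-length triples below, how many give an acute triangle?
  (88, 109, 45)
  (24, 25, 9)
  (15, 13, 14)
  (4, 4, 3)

3

(88,109,45): 45²+88² = 9769 < 11881 = 109² → obtuse
(24,25,9): 9²+24² = 657 > 625 = 25² → acute
(15,13,14): 13²+14² = 365 > 225 = 15² → acute
(4,4,3): 3²+4² = 25 > 16 = 4² → acute
3 of the 4 are acute.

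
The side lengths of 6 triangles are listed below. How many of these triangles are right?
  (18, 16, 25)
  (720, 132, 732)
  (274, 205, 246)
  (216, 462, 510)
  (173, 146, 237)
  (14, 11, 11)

(18,16,25): 16²+18² = 580 < 625 = 25² → obtuse
(720,132,732): 132²+720² = 535824 = 732² → right
(274,205,246): 205²+246² = 102541 > 75076 = 274² → acute
(216,462,510): 216²+462² = 260100 = 510² → right
(173,146,237): 146²+173² = 51245 < 56169 = 237² → obtuse
(14,11,11): 11²+11² = 242 > 196 = 14² → acute
2 of the 6 are right.

2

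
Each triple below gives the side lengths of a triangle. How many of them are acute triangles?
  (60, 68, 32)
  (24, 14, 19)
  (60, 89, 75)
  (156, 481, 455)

1

(60,68,32): 32²+60² = 4624 = 68² → right
(24,14,19): 14²+19² = 557 < 576 = 24² → obtuse
(60,89,75): 60²+75² = 9225 > 7921 = 89² → acute
(156,481,455): 156²+455² = 231361 = 481² → right
1 of the 4 is acute.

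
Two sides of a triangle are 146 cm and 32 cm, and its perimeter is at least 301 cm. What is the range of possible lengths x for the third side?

123 ≤ x < 178

Triangle inequality alone gives 114 < x < 178.
The perimeter condition gives x ≥ 301 − 146 − 32 = 123.
Intersecting the two: 123 ≤ x < 178.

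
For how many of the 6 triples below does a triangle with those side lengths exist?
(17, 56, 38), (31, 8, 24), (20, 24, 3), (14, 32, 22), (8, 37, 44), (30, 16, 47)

3

(17,38,56): 17+38 ≤ 56 → not valid
(8,24,31): 8+24 > 31 → valid
(3,20,24): 3+20 ≤ 24 → not valid
(14,22,32): 14+22 > 32 → valid
(8,37,44): 8+37 > 44 → valid
(16,30,47): 16+30 ≤ 47 → not valid
3 of the 6 triples form a triangle.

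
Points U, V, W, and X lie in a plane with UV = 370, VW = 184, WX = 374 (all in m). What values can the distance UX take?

0 ≤ UX ≤ 928 m

The maximum is all hops collinear in one direction: 370 + 184 + 374 = 928.
The longest hop is 374; the others sum to 554. Since 374 ≤ 554, the path can fold back on itself completely, so the minimum distance is 0.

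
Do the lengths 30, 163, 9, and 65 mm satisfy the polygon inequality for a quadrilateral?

No

For a quadrilateral, each side must be shorter than the sum of the others.
Here the longest side is 163, but the remaining 3 sides sum to only 104.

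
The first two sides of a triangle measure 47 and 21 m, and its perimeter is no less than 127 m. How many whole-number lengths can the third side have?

Triangle inequality: 26 < x < 68. Perimeter ≥ 127 gives x ≥ 127 − 47 − 21 = 59.
So 59 ≤ x < 68; integers 59 through 67: 9 values.

9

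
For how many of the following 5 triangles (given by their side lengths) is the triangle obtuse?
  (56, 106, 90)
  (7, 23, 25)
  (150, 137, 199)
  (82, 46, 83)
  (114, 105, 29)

2

(56,106,90): 56²+90² = 11236 = 106² → right
(7,23,25): 7²+23² = 578 < 625 = 25² → obtuse
(150,137,199): 137²+150² = 41269 > 39601 = 199² → acute
(82,46,83): 46²+82² = 8840 > 6889 = 83² → acute
(114,105,29): 29²+105² = 11866 < 12996 = 114² → obtuse
2 of the 5 are obtuse.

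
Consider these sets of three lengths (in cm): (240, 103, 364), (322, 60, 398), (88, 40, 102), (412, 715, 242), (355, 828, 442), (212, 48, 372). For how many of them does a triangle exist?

1

(103,240,364): 103+240 ≤ 364 → not valid
(60,322,398): 60+322 ≤ 398 → not valid
(40,88,102): 40+88 > 102 → valid
(242,412,715): 242+412 ≤ 715 → not valid
(355,442,828): 355+442 ≤ 828 → not valid
(48,212,372): 48+212 ≤ 372 → not valid
1 of the 6 triples forms a triangle.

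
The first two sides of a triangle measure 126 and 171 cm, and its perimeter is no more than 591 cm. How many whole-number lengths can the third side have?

249

Triangle inequality: 45 < x < 297. Perimeter ≤ 591 gives x ≤ 591 − 126 − 171 = 294.
So 45 < x ≤ 294; integers 46 through 294: 249 values.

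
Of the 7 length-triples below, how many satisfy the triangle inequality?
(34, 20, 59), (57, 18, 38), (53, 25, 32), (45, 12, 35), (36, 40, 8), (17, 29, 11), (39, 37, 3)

(20,34,59): 20+34 ≤ 59 → not valid
(18,38,57): 18+38 ≤ 57 → not valid
(25,32,53): 25+32 > 53 → valid
(12,35,45): 12+35 > 45 → valid
(8,36,40): 8+36 > 40 → valid
(11,17,29): 11+17 ≤ 29 → not valid
(3,37,39): 3+37 > 39 → valid
4 of the 7 triples form a triangle.

4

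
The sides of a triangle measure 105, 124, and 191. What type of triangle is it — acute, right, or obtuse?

obtuse

Compare the square of the longest side to the sum of squares of the other two: 105² + 124² = 26401 < 36481 = 191².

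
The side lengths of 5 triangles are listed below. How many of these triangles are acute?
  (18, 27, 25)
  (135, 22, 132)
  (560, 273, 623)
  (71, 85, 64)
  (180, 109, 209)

(18,27,25): 18²+25² = 949 > 729 = 27² → acute
(135,22,132): 22²+132² = 17908 < 18225 = 135² → obtuse
(560,273,623): 273²+560² = 388129 = 623² → right
(71,85,64): 64²+71² = 9137 > 7225 = 85² → acute
(180,109,209): 109²+180² = 44281 > 43681 = 209² → acute
3 of the 5 are acute.

3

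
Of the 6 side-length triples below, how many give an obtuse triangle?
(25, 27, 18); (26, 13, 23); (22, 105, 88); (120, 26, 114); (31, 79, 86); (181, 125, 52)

(25,27,18): 18²+25² = 949 > 729 = 27² → acute
(26,13,23): 13²+23² = 698 > 676 = 26² → acute
(22,105,88): 22²+88² = 8228 < 11025 = 105² → obtuse
(120,26,114): 26²+114² = 13672 < 14400 = 120² → obtuse
(31,79,86): 31²+79² = 7202 < 7396 = 86² → obtuse
(181,125,52): 52+125 ≤ 181, not a triangle
3 of the 6 are obtuse.

3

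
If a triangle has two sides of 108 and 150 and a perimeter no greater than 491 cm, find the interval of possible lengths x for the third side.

Triangle inequality alone gives 42 < x < 258.
The perimeter condition gives x ≤ 491 − 108 − 150 = 233.
Intersecting the two: 42 < x ≤ 233.

42 < x ≤ 233 cm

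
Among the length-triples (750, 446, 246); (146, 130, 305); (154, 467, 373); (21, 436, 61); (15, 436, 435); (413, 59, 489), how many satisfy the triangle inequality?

(246,446,750): 246+446 ≤ 750 → not valid
(130,146,305): 130+146 ≤ 305 → not valid
(154,373,467): 154+373 > 467 → valid
(21,61,436): 21+61 ≤ 436 → not valid
(15,435,436): 15+435 > 436 → valid
(59,413,489): 59+413 ≤ 489 → not valid
2 of the 6 triples form a triangle.

2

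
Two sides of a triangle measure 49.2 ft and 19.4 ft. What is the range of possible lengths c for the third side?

By the triangle inequality, c must be less than 49.2 + 19.4 = 68.6 and greater than |49.2 − 19.4| = 29.8.

29.8 < c < 68.6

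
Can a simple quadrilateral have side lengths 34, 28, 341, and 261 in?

For a quadrilateral, each side must be shorter than the sum of the others.
Here the longest side is 341, but the remaining 3 sides sum to only 323.

No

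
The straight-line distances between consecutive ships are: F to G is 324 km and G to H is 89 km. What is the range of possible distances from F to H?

235 ≤ FH ≤ 413 km

By the triangle inequality, |324 − 89| ≤ FH ≤ 324 + 89.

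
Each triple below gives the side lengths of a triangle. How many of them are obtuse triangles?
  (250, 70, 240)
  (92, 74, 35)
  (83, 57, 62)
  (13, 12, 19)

(250,70,240): 70²+240² = 62500 = 250² → right
(92,74,35): 35²+74² = 6701 < 8464 = 92² → obtuse
(83,57,62): 57²+62² = 7093 > 6889 = 83² → acute
(13,12,19): 12²+13² = 313 < 361 = 19² → obtuse
2 of the 4 are obtuse.

2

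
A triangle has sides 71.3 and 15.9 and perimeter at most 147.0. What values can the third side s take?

Triangle inequality alone gives 55.4 < s < 87.2.
The perimeter condition gives s ≤ 147.0 − 71.3 − 15.9 = 59.8.
Intersecting the two: 55.4 < s ≤ 59.8.

55.4 < s ≤ 59.8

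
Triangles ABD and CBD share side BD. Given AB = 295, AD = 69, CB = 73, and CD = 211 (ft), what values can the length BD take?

From triangle ABD: |295 − 69| < BD < 295 + 69, i.e. 226 < BD < 364.
From triangle CBD: 138 < BD < 284.
Both must hold, so BD lies in the intersection.

226 < BD < 284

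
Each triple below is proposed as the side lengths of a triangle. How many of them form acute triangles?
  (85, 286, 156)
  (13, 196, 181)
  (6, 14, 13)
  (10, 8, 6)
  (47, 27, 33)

1

(85,286,156): 85+156 ≤ 286, not a triangle
(13,196,181): 13+181 ≤ 196, not a triangle
(6,14,13): 6²+13² = 205 > 196 = 14² → acute
(10,8,6): 6²+8² = 100 = 10² → right
(47,27,33): 27²+33² = 1818 < 2209 = 47² → obtuse
1 of the 5 is acute.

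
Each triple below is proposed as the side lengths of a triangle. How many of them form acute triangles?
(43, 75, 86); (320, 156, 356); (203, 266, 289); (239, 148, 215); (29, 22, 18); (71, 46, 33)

(43,75,86): 43²+75² = 7474 > 7396 = 86² → acute
(320,156,356): 156²+320² = 126736 = 356² → right
(203,266,289): 203²+266² = 111965 > 83521 = 289² → acute
(239,148,215): 148²+215² = 68129 > 57121 = 239² → acute
(29,22,18): 18²+22² = 808 < 841 = 29² → obtuse
(71,46,33): 33²+46² = 3205 < 5041 = 71² → obtuse
3 of the 6 are acute.

3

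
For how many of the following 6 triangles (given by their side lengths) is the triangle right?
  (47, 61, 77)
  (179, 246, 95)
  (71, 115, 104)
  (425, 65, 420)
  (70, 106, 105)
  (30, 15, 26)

(47,61,77): 47²+61² = 5930 > 5929 = 77² → acute
(179,246,95): 95²+179² = 41066 < 60516 = 246² → obtuse
(71,115,104): 71²+104² = 15857 > 13225 = 115² → acute
(425,65,420): 65²+420² = 180625 = 425² → right
(70,106,105): 70²+105² = 15925 > 11236 = 106² → acute
(30,15,26): 15²+26² = 901 > 900 = 30² → acute
1 of the 6 is right.

1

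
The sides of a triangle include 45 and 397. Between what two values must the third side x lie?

By the triangle inequality, x must be less than 45 + 397 = 442 and greater than |45 − 397| = 352.

352 < x < 442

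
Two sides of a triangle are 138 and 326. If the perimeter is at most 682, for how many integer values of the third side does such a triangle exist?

30

Triangle inequality: 188 < x < 464. Perimeter ≤ 682 gives x ≤ 682 − 138 − 326 = 218.
So 188 < x ≤ 218; integers 189 through 218: 30 values.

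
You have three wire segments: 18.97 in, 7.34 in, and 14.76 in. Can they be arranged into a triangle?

The longest side is 18.97, and the other two sum to 22.10.
Since 22.10 > 18.97, the triangle inequality holds.

Yes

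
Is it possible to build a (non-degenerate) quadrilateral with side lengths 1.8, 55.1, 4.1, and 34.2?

For a quadrilateral, each side must be shorter than the sum of the others.
Here the longest side is 55.1, but the remaining 3 sides sum to only 40.1.

No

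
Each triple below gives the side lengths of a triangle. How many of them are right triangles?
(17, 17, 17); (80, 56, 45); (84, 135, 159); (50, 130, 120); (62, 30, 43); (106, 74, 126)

2

(17,17,17): 17²+17² = 578 > 289 = 17² → acute
(80,56,45): 45²+56² = 5161 < 6400 = 80² → obtuse
(84,135,159): 84²+135² = 25281 = 159² → right
(50,130,120): 50²+120² = 16900 = 130² → right
(62,30,43): 30²+43² = 2749 < 3844 = 62² → obtuse
(106,74,126): 74²+106² = 16712 > 15876 = 126² → acute
2 of the 6 are right.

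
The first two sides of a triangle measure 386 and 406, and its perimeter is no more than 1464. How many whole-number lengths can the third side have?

652

Triangle inequality: 20 < x < 792. Perimeter ≤ 1464 gives x ≤ 1464 − 386 − 406 = 672.
So 20 < x ≤ 672; integers 21 through 672: 652 values.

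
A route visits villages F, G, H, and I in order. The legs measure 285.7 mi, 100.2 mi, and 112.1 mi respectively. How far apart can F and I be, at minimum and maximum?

The maximum is all hops collinear in one direction: 285.7 + 100.2 + 112.1 = 498.0.
The longest hop is 285.7; the others sum to 212.3. Folding the others back against it leaves at least 285.7 − 212.3 = 73.4.

73.4 ≤ FI ≤ 498.0 mi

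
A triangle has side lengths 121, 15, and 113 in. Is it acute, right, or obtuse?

Compare the square of the longest side to the sum of squares of the other two: 15² + 113² = 12994 < 14641 = 121².

obtuse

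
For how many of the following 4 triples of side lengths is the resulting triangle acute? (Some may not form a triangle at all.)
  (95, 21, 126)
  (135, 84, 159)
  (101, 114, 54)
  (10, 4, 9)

1

(95,21,126): 21+95 ≤ 126, not a triangle
(135,84,159): 84²+135² = 25281 = 159² → right
(101,114,54): 54²+101² = 13117 > 12996 = 114² → acute
(10,4,9): 4²+9² = 97 < 100 = 10² → obtuse
1 of the 4 is acute.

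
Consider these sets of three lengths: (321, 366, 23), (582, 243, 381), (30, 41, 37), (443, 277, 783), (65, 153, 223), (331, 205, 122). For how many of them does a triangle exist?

(23,321,366): 23+321 ≤ 366 → not valid
(243,381,582): 243+381 > 582 → valid
(30,37,41): 30+37 > 41 → valid
(277,443,783): 277+443 ≤ 783 → not valid
(65,153,223): 65+153 ≤ 223 → not valid
(122,205,331): 122+205 ≤ 331 → not valid
2 of the 6 triples form a triangle.

2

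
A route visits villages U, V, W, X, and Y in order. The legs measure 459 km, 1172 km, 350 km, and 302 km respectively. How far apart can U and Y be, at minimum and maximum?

The maximum is all hops collinear in one direction: 459 + 1172 + 350 + 302 = 2283.
The longest hop is 1172; the others sum to 1111. Folding the others back against it leaves at least 1172 − 1111 = 61.

61 ≤ UY ≤ 2283 km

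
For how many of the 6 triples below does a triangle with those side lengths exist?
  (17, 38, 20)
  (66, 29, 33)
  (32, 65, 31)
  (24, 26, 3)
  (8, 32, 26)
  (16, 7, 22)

(17,20,38): 17+20 ≤ 38 → not valid
(29,33,66): 29+33 ≤ 66 → not valid
(31,32,65): 31+32 ≤ 65 → not valid
(3,24,26): 3+24 > 26 → valid
(8,26,32): 8+26 > 32 → valid
(7,16,22): 7+16 > 22 → valid
3 of the 6 triples form a triangle.

3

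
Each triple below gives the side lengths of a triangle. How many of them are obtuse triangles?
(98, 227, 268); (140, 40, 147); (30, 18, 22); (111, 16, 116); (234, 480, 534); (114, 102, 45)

(98,227,268): 98²+227² = 61133 < 71824 = 268² → obtuse
(140,40,147): 40²+140² = 21200 < 21609 = 147² → obtuse
(30,18,22): 18²+22² = 808 < 900 = 30² → obtuse
(111,16,116): 16²+111² = 12577 < 13456 = 116² → obtuse
(234,480,534): 234²+480² = 285156 = 534² → right
(114,102,45): 45²+102² = 12429 < 12996 = 114² → obtuse
5 of the 6 are obtuse.

5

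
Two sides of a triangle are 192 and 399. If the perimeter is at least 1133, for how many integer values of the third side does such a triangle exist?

Triangle inequality: 207 < x < 591. Perimeter ≥ 1133 gives x ≥ 1133 − 192 − 399 = 542.
So 542 ≤ x < 591; integers 542 through 590: 49 values.

49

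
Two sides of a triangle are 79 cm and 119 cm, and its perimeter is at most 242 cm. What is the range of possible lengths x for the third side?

Triangle inequality alone gives 40 < x < 198.
The perimeter condition gives x ≤ 242 − 79 − 119 = 44.
Intersecting the two: 40 < x ≤ 44.

40 < x ≤ 44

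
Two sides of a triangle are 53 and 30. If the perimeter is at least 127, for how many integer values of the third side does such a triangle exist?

Triangle inequality: 23 < x < 83. Perimeter ≥ 127 gives x ≥ 127 − 53 − 30 = 44.
So 44 ≤ x < 83; integers 44 through 82: 39 values.

39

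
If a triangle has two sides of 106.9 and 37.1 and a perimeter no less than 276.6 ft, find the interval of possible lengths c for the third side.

132.6 ≤ c < 144.0

Triangle inequality alone gives 69.8 < c < 144.0.
The perimeter condition gives c ≥ 276.6 − 106.9 − 37.1 = 132.6.
Intersecting the two: 132.6 ≤ c < 144.0.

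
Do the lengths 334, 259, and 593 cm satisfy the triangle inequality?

No

The two shorter sides sum to 593, exactly equal to the longest side 593.
That gives only a degenerate (flat) triangle — the inequality must be strict.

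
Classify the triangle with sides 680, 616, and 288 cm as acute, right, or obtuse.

Compare the square of the longest side to the sum of squares of the other two: 288² + 616² = 462400 = 680².

right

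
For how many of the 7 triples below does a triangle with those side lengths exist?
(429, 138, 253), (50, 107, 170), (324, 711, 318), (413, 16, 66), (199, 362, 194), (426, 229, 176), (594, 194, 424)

(138,253,429): 138+253 ≤ 429 → not valid
(50,107,170): 50+107 ≤ 170 → not valid
(318,324,711): 318+324 ≤ 711 → not valid
(16,66,413): 16+66 ≤ 413 → not valid
(194,199,362): 194+199 > 362 → valid
(176,229,426): 176+229 ≤ 426 → not valid
(194,424,594): 194+424 > 594 → valid
2 of the 7 triples form a triangle.

2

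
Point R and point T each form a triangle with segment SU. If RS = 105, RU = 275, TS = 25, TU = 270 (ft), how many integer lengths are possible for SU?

49

From triangle RSU: 170 < SU < 380.
From triangle TSU: 245 < SU < 295.
Intersection: 245 < SU < 295, so integers 246 through 294: 49 values.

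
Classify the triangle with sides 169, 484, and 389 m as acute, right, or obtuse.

Compare the square of the longest side to the sum of squares of the other two: 169² + 389² = 179882 < 234256 = 484².

obtuse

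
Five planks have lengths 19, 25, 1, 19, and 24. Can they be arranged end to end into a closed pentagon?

Yes

A pentagon exists iff every side is shorter than the sum of the others — equivalently, the longest side is less than the sum of the rest.
Longest side 25 < 63 (sum of the remaining 4), so yes.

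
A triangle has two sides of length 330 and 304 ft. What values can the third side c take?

By the triangle inequality, c must be less than 330 + 304 = 634 and greater than |330 − 304| = 26.

26 < c < 634 (ft)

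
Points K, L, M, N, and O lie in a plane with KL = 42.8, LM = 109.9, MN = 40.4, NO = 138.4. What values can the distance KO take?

The maximum is all hops collinear in one direction: 42.8 + 109.9 + 40.4 + 138.4 = 331.5.
The longest hop is 138.4; the others sum to 193.1. Since 138.4 ≤ 193.1, the path can fold back on itself completely, so the minimum distance is 0.

0 ≤ KO ≤ 331.5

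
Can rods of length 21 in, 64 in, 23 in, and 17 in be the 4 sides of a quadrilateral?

No

For a quadrilateral, each side must be shorter than the sum of the others.
Here the longest side is 64, but the remaining 3 sides sum to only 61.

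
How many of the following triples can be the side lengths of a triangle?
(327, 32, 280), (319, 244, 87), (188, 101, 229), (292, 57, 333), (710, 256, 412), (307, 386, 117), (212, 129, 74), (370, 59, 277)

(32,280,327): 32+280 ≤ 327 → not valid
(87,244,319): 87+244 > 319 → valid
(101,188,229): 101+188 > 229 → valid
(57,292,333): 57+292 > 333 → valid
(256,412,710): 256+412 ≤ 710 → not valid
(117,307,386): 117+307 > 386 → valid
(74,129,212): 74+129 ≤ 212 → not valid
(59,277,370): 59+277 ≤ 370 → not valid
4 of the 8 triples form a triangle.

4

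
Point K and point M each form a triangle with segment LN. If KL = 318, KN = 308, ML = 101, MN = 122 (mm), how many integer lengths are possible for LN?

201

From triangle KLN: 10 < LN < 626.
From triangle MLN: 21 < LN < 223.
Intersection: 21 < LN < 223, so integers 22 through 222: 201 values.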